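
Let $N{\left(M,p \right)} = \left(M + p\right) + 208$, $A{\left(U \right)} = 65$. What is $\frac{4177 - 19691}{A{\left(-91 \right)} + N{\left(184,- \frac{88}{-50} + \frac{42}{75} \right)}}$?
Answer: $- \frac{387850}{11483} \approx -33.776$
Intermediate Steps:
$N{\left(M,p \right)} = 208 + M + p$
$\frac{4177 - 19691}{A{\left(-91 \right)} + N{\left(184,- \frac{88}{-50} + \frac{42}{75} \right)}} = \frac{4177 - 19691}{65 + \left(208 + 184 + \left(- \frac{88}{-50} + \frac{42}{75}\right)\right)} = - \frac{15514}{65 + \left(208 + 184 + \left(\left(-88\right) \left(- \frac{1}{50}\right) + 42 \cdot \frac{1}{75}\right)\right)} = - \frac{15514}{65 + \left(208 + 184 + \left(\frac{44}{25} + \frac{14}{25}\right)\right)} = - \frac{15514}{65 + \left(208 + 184 + \frac{58}{25}\right)} = - \frac{15514}{65 + \frac{9858}{25}} = - \frac{15514}{\frac{11483}{25}} = \left(-15514\right) \frac{25}{11483} = - \frac{387850}{11483}$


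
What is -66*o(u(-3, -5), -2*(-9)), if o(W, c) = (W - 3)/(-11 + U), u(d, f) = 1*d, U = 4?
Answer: -396/7 ≈ -56.571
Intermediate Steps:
u(d, f) = d
o(W, c) = 3/7 - W/7 (o(W, c) = (W - 3)/(-11 + 4) = (-3 + W)/(-7) = (-3 + W)*(-⅐) = 3/7 - W/7)
-66*o(u(-3, -5), -2*(-9)) = -66*(3/7 - ⅐*(-3)) = -66*(3/7 + 3/7) = -66*6/7 = -396/7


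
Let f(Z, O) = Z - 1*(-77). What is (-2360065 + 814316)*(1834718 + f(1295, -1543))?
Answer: -2838134281410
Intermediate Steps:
f(Z, O) = 77 + Z (f(Z, O) = Z + 77 = 77 + Z)
(-2360065 + 814316)*(1834718 + f(1295, -1543)) = (-2360065 + 814316)*(1834718 + (77 + 1295)) = -1545749*(1834718 + 1372) = -1545749*1836090 = -2838134281410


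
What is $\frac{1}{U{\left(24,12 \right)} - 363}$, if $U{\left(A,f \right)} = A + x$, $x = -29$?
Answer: $- \frac{1}{368} \approx -0.0027174$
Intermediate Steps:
$U{\left(A,f \right)} = -29 + A$ ($U{\left(A,f \right)} = A - 29 = -29 + A$)
$\frac{1}{U{\left(24,12 \right)} - 363} = \frac{1}{\left(-29 + 24\right) - 363} = \frac{1}{-5 - 363} = \frac{1}{-368} = - \frac{1}{368}$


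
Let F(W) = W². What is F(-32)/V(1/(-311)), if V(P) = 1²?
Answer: 1024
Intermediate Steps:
V(P) = 1
F(-32)/V(1/(-311)) = (-32)²/1 = 1024*1 = 1024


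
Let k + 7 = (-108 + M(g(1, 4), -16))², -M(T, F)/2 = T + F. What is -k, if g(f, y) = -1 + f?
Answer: -5769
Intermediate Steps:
M(T, F) = -2*F - 2*T (M(T, F) = -2*(T + F) = -2*(F + T) = -2*F - 2*T)
k = 5769 (k = -7 + (-108 + (-2*(-16) - 2*(-1 + 1)))² = -7 + (-108 + (32 - 2*0))² = -7 + (-108 + (32 + 0))² = -7 + (-108 + 32)² = -7 + (-76)² = -7 + 5776 = 5769)
-k = -1*5769 = -5769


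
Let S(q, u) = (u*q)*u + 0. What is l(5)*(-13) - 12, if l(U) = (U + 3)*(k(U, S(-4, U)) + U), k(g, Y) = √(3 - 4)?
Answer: -532 - 104*I ≈ -532.0 - 104.0*I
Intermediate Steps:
S(q, u) = q*u² (S(q, u) = (q*u)*u + 0 = q*u² + 0 = q*u²)
k(g, Y) = I (k(g, Y) = √(-1) = I)
l(U) = (3 + U)*(I + U) (l(U) = (U + 3)*(I + U) = (3 + U)*(I + U))
l(5)*(-13) - 12 = (5² + 3*I + 5*(3 + I))*(-13) - 12 = (25 + 3*I + (15 + 5*I))*(-13) - 12 = (40 + 8*I)*(-13) - 12 = (-520 - 104*I) - 12 = -532 - 104*I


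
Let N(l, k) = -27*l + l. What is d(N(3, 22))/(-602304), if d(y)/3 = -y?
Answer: -39/100384 ≈ -0.00038851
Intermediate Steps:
N(l, k) = -26*l
d(y) = -3*y (d(y) = 3*(-y) = -3*y)
d(N(3, 22))/(-602304) = -(-78)*3/(-602304) = -3*(-78)*(-1/602304) = 234*(-1/602304) = -39/100384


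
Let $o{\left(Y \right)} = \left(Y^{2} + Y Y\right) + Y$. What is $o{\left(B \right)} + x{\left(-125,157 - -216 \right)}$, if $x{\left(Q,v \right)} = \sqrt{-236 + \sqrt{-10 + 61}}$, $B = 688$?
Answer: $947376 + \sqrt{-236 + \sqrt{51}} \approx 9.4738 \cdot 10^{5} + 15.128 i$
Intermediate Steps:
$o{\left(Y \right)} = Y + 2 Y^{2}$ ($o{\left(Y \right)} = \left(Y^{2} + Y^{2}\right) + Y = 2 Y^{2} + Y = Y + 2 Y^{2}$)
$x{\left(Q,v \right)} = \sqrt{-236 + \sqrt{51}}$
$o{\left(B \right)} + x{\left(-125,157 - -216 \right)} = 688 \left(1 + 2 \cdot 688\right) + \sqrt{-236 + \sqrt{51}} = 688 \left(1 + 1376\right) + \sqrt{-236 + \sqrt{51}} = 688 \cdot 1377 + \sqrt{-236 + \sqrt{51}} = 947376 + \sqrt{-236 + \sqrt{51}}$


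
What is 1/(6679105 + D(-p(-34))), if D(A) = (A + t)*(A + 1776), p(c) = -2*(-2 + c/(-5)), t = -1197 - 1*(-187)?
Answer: 25/122319769 ≈ 2.0438e-7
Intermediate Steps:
t = -1010 (t = -1197 + 187 = -1010)
p(c) = 4 + 2*c/5 (p(c) = -2*(-2 + c*(-⅕)) = -2*(-2 - c/5) = 4 + 2*c/5)
D(A) = (-1010 + A)*(1776 + A) (D(A) = (A - 1010)*(A + 1776) = (-1010 + A)*(1776 + A))
1/(6679105 + D(-p(-34))) = 1/(6679105 + (-1793760 + (-(4 + (⅖)*(-34)))² + 766*(-(4 + (⅖)*(-34))))) = 1/(6679105 + (-1793760 + (-(4 - 68/5))² + 766*(-(4 - 68/5)))) = 1/(6679105 + (-1793760 + (-1*(-48/5))² + 766*(-1*(-48/5)))) = 1/(6679105 + (-1793760 + (48/5)² + 766*(48/5))) = 1/(6679105 + (-1793760 + 2304/25 + 36768/5)) = 1/(6679105 - 44657856/25) = 1/(122319769/25) = 25/122319769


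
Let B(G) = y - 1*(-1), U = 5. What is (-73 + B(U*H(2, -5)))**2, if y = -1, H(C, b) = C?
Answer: 5329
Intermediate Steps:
B(G) = 0 (B(G) = -1 - 1*(-1) = -1 + 1 = 0)
(-73 + B(U*H(2, -5)))**2 = (-73 + 0)**2 = (-73)**2 = 5329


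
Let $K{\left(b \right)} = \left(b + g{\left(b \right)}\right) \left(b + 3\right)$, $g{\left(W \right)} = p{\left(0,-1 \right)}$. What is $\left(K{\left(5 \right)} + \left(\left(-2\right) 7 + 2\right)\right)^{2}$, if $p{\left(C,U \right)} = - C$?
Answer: $784$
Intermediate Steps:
$g{\left(W \right)} = 0$ ($g{\left(W \right)} = \left(-1\right) 0 = 0$)
$K{\left(b \right)} = b \left(3 + b\right)$ ($K{\left(b \right)} = \left(b + 0\right) \left(b + 3\right) = b \left(3 + b\right)$)
$\left(K{\left(5 \right)} + \left(\left(-2\right) 7 + 2\right)\right)^{2} = \left(5 \left(3 + 5\right) + \left(\left(-2\right) 7 + 2\right)\right)^{2} = \left(5 \cdot 8 + \left(-14 + 2\right)\right)^{2} = \left(40 - 12\right)^{2} = 28^{2} = 784$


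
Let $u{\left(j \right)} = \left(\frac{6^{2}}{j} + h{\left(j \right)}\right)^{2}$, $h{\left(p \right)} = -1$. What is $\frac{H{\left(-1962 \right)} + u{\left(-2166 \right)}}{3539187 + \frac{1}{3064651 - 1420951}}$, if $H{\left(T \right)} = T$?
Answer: $- \frac{420055939238100}{758124390443810221} \approx -0.00055407$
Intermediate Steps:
$u{\left(j \right)} = \left(-1 + \frac{36}{j}\right)^{2}$ ($u{\left(j \right)} = \left(\frac{6^{2}}{j} - 1\right)^{2} = \left(\frac{36}{j} - 1\right)^{2} = \left(-1 + \frac{36}{j}\right)^{2}$)
$\frac{H{\left(-1962 \right)} + u{\left(-2166 \right)}}{3539187 + \frac{1}{3064651 - 1420951}} = \frac{-1962 + \frac{\left(36 - -2166\right)^{2}}{4691556}}{3539187 + \frac{1}{3064651 - 1420951}} = \frac{-1962 + \frac{\left(36 + 2166\right)^{2}}{4691556}}{3539187 + \frac{1}{1643700}} = \frac{-1962 + \frac{2202^{2}}{4691556}}{3539187 + \frac{1}{1643700}} = \frac{-1962 + \frac{1}{4691556} \cdot 4848804}{\frac{5817361671901}{1643700}} = \left(-1962 + \frac{134689}{130321}\right) \frac{1643700}{5817361671901} = \left(- \frac{255555113}{130321}\right) \frac{1643700}{5817361671901} = - \frac{420055939238100}{758124390443810221}$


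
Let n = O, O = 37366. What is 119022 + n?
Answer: 156388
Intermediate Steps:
n = 37366
119022 + n = 119022 + 37366 = 156388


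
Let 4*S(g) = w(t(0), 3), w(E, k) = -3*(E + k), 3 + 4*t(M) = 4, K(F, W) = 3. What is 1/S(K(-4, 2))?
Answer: -16/39 ≈ -0.41026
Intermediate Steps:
t(M) = 1/4 (t(M) = -3/4 + (1/4)*4 = -3/4 + 1 = 1/4)
w(E, k) = -3*E - 3*k
S(g) = -39/16 (S(g) = (-3*1/4 - 3*3)/4 = (-3/4 - 9)/4 = (1/4)*(-39/4) = -39/16)
1/S(K(-4, 2)) = 1/(-39/16) = -16/39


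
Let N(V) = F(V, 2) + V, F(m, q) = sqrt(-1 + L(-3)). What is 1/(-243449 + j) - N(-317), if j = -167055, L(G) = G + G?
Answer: 130129767/410504 - I*sqrt(7) ≈ 317.0 - 2.6458*I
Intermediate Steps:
L(G) = 2*G
F(m, q) = I*sqrt(7) (F(m, q) = sqrt(-1 + 2*(-3)) = sqrt(-1 - 6) = sqrt(-7) = I*sqrt(7))
N(V) = V + I*sqrt(7) (N(V) = I*sqrt(7) + V = V + I*sqrt(7))
1/(-243449 + j) - N(-317) = 1/(-243449 - 167055) - (-317 + I*sqrt(7)) = 1/(-410504) + (317 - I*sqrt(7)) = -1/410504 + (317 - I*sqrt(7)) = 130129767/410504 - I*sqrt(7)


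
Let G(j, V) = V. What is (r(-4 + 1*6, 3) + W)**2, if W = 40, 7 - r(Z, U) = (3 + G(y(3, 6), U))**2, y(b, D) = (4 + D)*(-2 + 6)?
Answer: 121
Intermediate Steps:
y(b, D) = 16 + 4*D (y(b, D) = (4 + D)*4 = 16 + 4*D)
r(Z, U) = 7 - (3 + U)**2
(r(-4 + 1*6, 3) + W)**2 = ((7 - (3 + 3)**2) + 40)**2 = ((7 - 1*6**2) + 40)**2 = ((7 - 1*36) + 40)**2 = ((7 - 36) + 40)**2 = (-29 + 40)**2 = 11**2 = 121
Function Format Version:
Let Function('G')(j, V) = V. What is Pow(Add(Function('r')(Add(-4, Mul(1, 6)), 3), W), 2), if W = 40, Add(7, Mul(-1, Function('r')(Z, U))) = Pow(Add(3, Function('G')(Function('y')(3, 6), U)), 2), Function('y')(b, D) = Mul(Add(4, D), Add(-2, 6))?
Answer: 121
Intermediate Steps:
Function('y')(b, D) = Add(16, Mul(4, D)) (Function('y')(b, D) = Mul(Add(4, D), 4) = Add(16, Mul(4, D)))
Function('r')(Z, U) = Add(7, Mul(-1, Pow(Add(3, U), 2)))
Pow(Add(Function('r')(Add(-4, Mul(1, 6)), 3), W), 2) = Pow(Add(Add(7, Mul(-1, Pow(Add(3, 3), 2))), 40), 2) = Pow(Add(Add(7, Mul(-1, Pow(6, 2))), 40), 2) = Pow(Add(Add(7, Mul(-1, 36)), 40), 2) = Pow(Add(Add(7, -36), 40), 2) = Pow(Add(-29, 40), 2) = Pow(11, 2) = 121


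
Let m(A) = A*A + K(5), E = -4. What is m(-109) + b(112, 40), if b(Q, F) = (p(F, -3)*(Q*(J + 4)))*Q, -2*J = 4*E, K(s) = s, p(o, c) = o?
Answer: 6033006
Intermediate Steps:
J = 8 (J = -2*(-4) = -1/2*(-16) = 8)
m(A) = 5 + A**2 (m(A) = A*A + 5 = A**2 + 5 = 5 + A**2)
b(Q, F) = 12*F*Q**2 (b(Q, F) = (F*(Q*(8 + 4)))*Q = (F*(Q*12))*Q = (F*(12*Q))*Q = (12*F*Q)*Q = 12*F*Q**2)
m(-109) + b(112, 40) = (5 + (-109)**2) + 12*40*112**2 = (5 + 11881) + 12*40*12544 = 11886 + 6021120 = 6033006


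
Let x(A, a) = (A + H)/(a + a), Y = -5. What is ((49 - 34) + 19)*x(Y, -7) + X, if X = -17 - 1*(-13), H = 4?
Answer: -11/7 ≈ -1.5714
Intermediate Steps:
x(A, a) = (4 + A)/(2*a) (x(A, a) = (A + 4)/(a + a) = (4 + A)/((2*a)) = (4 + A)*(1/(2*a)) = (4 + A)/(2*a))
X = -4 (X = -17 + 13 = -4)
((49 - 34) + 19)*x(Y, -7) + X = ((49 - 34) + 19)*((½)*(4 - 5)/(-7)) - 4 = (15 + 19)*((½)*(-⅐)*(-1)) - 4 = 34*(1/14) - 4 = 17/7 - 4 = -11/7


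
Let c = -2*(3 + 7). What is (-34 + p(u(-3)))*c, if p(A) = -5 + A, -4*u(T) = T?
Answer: 765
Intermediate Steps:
c = -20 (c = -2*10 = -20)
u(T) = -T/4
(-34 + p(u(-3)))*c = (-34 + (-5 - ¼*(-3)))*(-20) = (-34 + (-5 + ¾))*(-20) = (-34 - 17/4)*(-20) = -153/4*(-20) = 765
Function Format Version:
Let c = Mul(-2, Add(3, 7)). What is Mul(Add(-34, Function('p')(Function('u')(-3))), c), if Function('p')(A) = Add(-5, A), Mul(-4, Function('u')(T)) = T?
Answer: 765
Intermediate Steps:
c = -20 (c = Mul(-2, 10) = -20)
Function('u')(T) = Mul(Rational(-1, 4), T)
Mul(Add(-34, Function('p')(Function('u')(-3))), c) = Mul(Add(-34, Add(-5, Mul(Rational(-1, 4), -3))), -20) = Mul(Add(-34, Add(-5, Rational(3, 4))), -20) = Mul(Add(-34, Rational(-17, 4)), -20) = Mul(Rational(-153, 4), -20) = 765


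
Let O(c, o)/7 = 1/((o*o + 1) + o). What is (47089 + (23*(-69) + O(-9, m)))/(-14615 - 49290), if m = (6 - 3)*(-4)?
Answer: -864539/1214195 ≈ -0.71203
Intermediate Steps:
m = -12 (m = 3*(-4) = -12)
O(c, o) = 7/(1 + o + o²) (O(c, o) = 7/((o*o + 1) + o) = 7/((o² + 1) + o) = 7/((1 + o²) + o) = 7/(1 + o + o²))
(47089 + (23*(-69) + O(-9, m)))/(-14615 - 49290) = (47089 + (23*(-69) + 7/(1 - 12 + (-12)²)))/(-14615 - 49290) = (47089 + (-1587 + 7/(1 - 12 + 144)))/(-63905) = (47089 + (-1587 + 7/133))*(-1/63905) = (47089 + (-1587 + 7*(1/133)))*(-1/63905) = (47089 + (-1587 + 1/19))*(-1/63905) = (47089 - 30152/19)*(-1/63905) = (864539/19)*(-1/63905) = -864539/1214195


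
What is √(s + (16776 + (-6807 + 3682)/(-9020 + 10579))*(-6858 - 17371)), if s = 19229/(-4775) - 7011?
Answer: 3*I*√100100436808073444551/1488845 ≈ 20160.0*I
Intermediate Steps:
s = -33496754/4775 (s = 19229*(-1/4775) - 7011 = -19229/4775 - 7011 = -33496754/4775 ≈ -7015.0)
√(s + (16776 + (-6807 + 3682)/(-9020 + 10579))*(-6858 - 17371)) = √(-33496754/4775 + (16776 + (-6807 + 3682)/(-9020 + 10579))*(-6858 - 17371)) = √(-33496754/4775 + (16776 - 3125/1559)*(-24229)) = √(-33496754/4775 + (26150659/1559)*(-24229)) = √(-33496754/4775 - 633604316911/1559) = √(-3025512834689511/7444225) = 3*I*√100100436808073444551/1488845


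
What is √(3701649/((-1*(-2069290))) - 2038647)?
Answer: 3*I*√969933277689432610/2069290 ≈ 1427.8*I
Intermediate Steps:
√(3701649/((-1*(-2069290))) - 2038647) = √(3701649/2069290 - 2038647) = √(-4218548148981/2069290) = 3*I*√969933277689432610/2069290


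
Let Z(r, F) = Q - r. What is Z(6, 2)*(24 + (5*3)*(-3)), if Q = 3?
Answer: 63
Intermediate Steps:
Z(r, F) = 3 - r
Z(6, 2)*(24 + (5*3)*(-3)) = (3 - 1*6)*(24 + (5*3)*(-3)) = (3 - 6)*(24 + 15*(-3)) = -3*(24 - 45) = -3*(-21) = 63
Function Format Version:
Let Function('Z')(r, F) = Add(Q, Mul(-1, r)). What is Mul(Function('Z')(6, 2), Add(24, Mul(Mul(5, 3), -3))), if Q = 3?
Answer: 63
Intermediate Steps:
Function('Z')(r, F) = Add(3, Mul(-1, r))
Mul(Function('Z')(6, 2), Add(24, Mul(Mul(5, 3), -3))) = Mul(Add(3, Mul(-1, 6)), Add(24, Mul(Mul(5, 3), -3))) = Mul(Add(3, -6), Add(24, Mul(15, -3))) = Mul(-3, Add(24, -45)) = Mul(-3, -21) = 63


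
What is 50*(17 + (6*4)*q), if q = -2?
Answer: -1550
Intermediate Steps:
50*(17 + (6*4)*q) = 50*(17 + (6*4)*(-2)) = 50*(17 + 24*(-2)) = 50*(17 - 48) = 50*(-31) = -1550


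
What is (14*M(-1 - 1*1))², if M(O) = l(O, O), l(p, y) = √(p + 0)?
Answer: -392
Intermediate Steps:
l(p, y) = √p
M(O) = √O
(14*M(-1 - 1*1))² = (14*√(-1 - 1*1))² = (14*√(-1 - 1))² = (14*√(-2))² = (14*(I*√2))² = (14*I*√2)² = -392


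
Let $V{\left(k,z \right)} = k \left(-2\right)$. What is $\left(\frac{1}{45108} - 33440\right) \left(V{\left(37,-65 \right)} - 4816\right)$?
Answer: $\frac{1229355387985}{7518} \approx 1.6352 \cdot 10^{8}$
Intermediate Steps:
$V{\left(k,z \right)} = - 2 k$
$\left(\frac{1}{45108} - 33440\right) \left(V{\left(37,-65 \right)} - 4816\right) = \left(\frac{1}{45108} - 33440\right) \left(\left(-2\right) 37 - 4816\right) = \left(\frac{1}{45108} - 33440\right) \left(-74 - 4816\right) = \left(- \frac{1508411519}{45108}\right) \left(-4890\right) = \frac{1229355387985}{7518}$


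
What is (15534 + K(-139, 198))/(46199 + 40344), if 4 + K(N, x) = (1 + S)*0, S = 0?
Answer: 15530/86543 ≈ 0.17945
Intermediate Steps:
K(N, x) = -4 (K(N, x) = -4 + (1 + 0)*0 = -4 + 1*0 = -4 + 0 = -4)
(15534 + K(-139, 198))/(46199 + 40344) = (15534 - 4)/(46199 + 40344) = 15530/86543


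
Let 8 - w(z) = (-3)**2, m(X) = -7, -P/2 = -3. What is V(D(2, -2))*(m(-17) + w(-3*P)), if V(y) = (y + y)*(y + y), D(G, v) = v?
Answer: -128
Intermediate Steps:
P = 6 (P = -2*(-3) = 6)
w(z) = -1 (w(z) = 8 - 1*(-3)**2 = 8 - 1*9 = 8 - 9 = -1)
V(y) = 4*y**2 (V(y) = (2*y)*(2*y) = 4*y**2)
V(D(2, -2))*(m(-17) + w(-3*P)) = (4*(-2)**2)*(-7 - 1) = (4*4)*(-8) = 16*(-8) = -128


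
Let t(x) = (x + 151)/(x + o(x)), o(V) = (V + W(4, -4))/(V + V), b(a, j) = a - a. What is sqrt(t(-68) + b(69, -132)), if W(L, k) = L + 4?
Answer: I*sqrt(6482134)/2297 ≈ 1.1084*I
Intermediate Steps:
b(a, j) = 0
W(L, k) = 4 + L
o(V) = (8 + V)/(2*V) (o(V) = (V + (4 + 4))/(V + V) = (V + 8)/((2*V)) = (8 + V)*(1/(2*V)) = (8 + V)/(2*V))
t(x) = (151 + x)/(x + (8 + x)/(2*x)) (t(x) = (x + 151)/(x + (8 + x)/(2*x)) = (151 + x)/(x + (8 + x)/(2*x)))
sqrt(t(-68) + b(69, -132)) = sqrt(2*(-68)*(151 - 68)/(8 - 68 + 2*(-68)**2) + 0) = sqrt(2*(-68)*83/(8 - 68 + 2*4624) + 0) = sqrt(2*(-68)*83/(8 - 68 + 9248) + 0) = sqrt(2*(-68)*83/9188 + 0) = sqrt(2*(-68)*(1/9188)*83 + 0) = sqrt(-2822/2297 + 0) = sqrt(-2822/2297) = I*sqrt(6482134)/2297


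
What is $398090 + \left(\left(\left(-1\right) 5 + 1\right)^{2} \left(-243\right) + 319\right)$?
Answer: $394521$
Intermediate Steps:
$398090 + \left(\left(\left(-1\right) 5 + 1\right)^{2} \left(-243\right) + 319\right) = 398090 + \left(\left(-5 + 1\right)^{2} \left(-243\right) + 319\right) = 398090 + \left(\left(-4\right)^{2} \left(-243\right) + 319\right) = 398090 + \left(16 \left(-243\right) + 319\right) = 398090 + \left(-3888 + 319\right) = 398090 - 3569 = 394521$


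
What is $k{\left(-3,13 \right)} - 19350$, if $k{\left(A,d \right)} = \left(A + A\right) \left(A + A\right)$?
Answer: $-19314$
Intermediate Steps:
$k{\left(A,d \right)} = 4 A^{2}$ ($k{\left(A,d \right)} = 2 A 2 A = 4 A^{2}$)
$k{\left(-3,13 \right)} - 19350 = 4 \left(-3\right)^{2} - 19350 = 4 \cdot 9 - 19350 = 36 - 19350 = -19314$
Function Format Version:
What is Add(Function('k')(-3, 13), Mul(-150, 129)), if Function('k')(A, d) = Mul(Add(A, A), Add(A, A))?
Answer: -19314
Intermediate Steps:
Function('k')(A, d) = Mul(4, Pow(A, 2)) (Function('k')(A, d) = Mul(Mul(2, A), Mul(2, A)) = Mul(4, Pow(A, 2)))
Add(Function('k')(-3, 13), Mul(-150, 129)) = Add(Mul(4, Pow(-3, 2)), Mul(-150, 129)) = Add(Mul(4, 9), -19350) = Add(36, -19350) = -19314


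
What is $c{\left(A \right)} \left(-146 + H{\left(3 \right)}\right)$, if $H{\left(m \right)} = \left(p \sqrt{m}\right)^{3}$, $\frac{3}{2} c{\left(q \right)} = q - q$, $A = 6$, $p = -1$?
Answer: $0$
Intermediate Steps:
$c{\left(q \right)} = 0$ ($c{\left(q \right)} = \frac{2 \left(q - q\right)}{3} = \frac{2}{3} \cdot 0 = 0$)
$H{\left(m \right)} = - m^{\frac{3}{2}}$ ($H{\left(m \right)} = \left(- \sqrt{m}\right)^{3} = - m^{\frac{3}{2}}$)
$c{\left(A \right)} \left(-146 + H{\left(3 \right)}\right) = 0 \left(-146 - 3^{\frac{3}{2}}\right) = 0 \left(-146 - 3 \sqrt{3}\right) = 0$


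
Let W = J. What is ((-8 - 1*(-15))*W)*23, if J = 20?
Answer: 3220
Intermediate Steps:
W = 20
((-8 - 1*(-15))*W)*23 = ((-8 - 1*(-15))*20)*23 = ((-8 + 15)*20)*23 = (7*20)*23 = 140*23 = 3220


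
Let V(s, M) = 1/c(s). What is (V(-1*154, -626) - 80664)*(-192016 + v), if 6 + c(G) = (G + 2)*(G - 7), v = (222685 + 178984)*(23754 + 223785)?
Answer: -196224772331803768225/24466 ≈ -8.0203e+15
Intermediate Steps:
v = 99428742591 (v = 401669*247539 = 99428742591)
c(G) = -6 + (-7 + G)*(2 + G) (c(G) = -6 + (G + 2)*(G - 7) = -6 + (2 + G)*(-7 + G) = -6 + (-7 + G)*(2 + G))
V(s, M) = 1/(-20 + s² - 5*s)
(V(-1*154, -626) - 80664)*(-192016 + v) = (1/(-20 + (-1*154)² - (-5)*154) - 80664)*(-192016 + 99428742591) = (1/(-20 + (-154)² - 5*(-154)) - 80664)*99428550575 = (1/(-20 + 23716 + 770) - 80664)*99428550575 = (1/24466 - 80664)*99428550575 = -1973525423/24466*99428550575 = -196224772331803768225/24466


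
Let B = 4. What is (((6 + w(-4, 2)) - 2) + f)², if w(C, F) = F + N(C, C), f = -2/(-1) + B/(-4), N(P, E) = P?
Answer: 9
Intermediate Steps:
f = 1 (f = -2/(-1) + 4/(-4) = -2*(-1) + 4*(-¼) = 2 - 1 = 1)
w(C, F) = C + F (w(C, F) = F + C = C + F)
(((6 + w(-4, 2)) - 2) + f)² = (((6 + (-4 + 2)) - 2) + 1)² = (((6 - 2) - 2) + 1)² = ((4 - 2) + 1)² = (2 + 1)² = 3² = 9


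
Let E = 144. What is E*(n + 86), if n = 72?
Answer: 22752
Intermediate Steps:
E*(n + 86) = 144*(72 + 86) = 144*158 = 22752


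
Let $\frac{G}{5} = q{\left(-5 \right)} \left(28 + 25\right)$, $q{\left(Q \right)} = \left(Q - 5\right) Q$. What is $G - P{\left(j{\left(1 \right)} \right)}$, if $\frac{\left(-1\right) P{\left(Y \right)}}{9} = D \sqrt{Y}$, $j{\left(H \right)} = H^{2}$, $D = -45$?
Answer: $12845$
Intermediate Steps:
$P{\left(Y \right)} = 405 \sqrt{Y}$ ($P{\left(Y \right)} = - 9 \left(- 45 \sqrt{Y}\right) = 405 \sqrt{Y}$)
$q{\left(Q \right)} = Q \left(-5 + Q\right)$ ($q{\left(Q \right)} = \left(-5 + Q\right) Q = Q \left(-5 + Q\right)$)
$G = 13250$ ($G = 5 - 5 \left(-5 - 5\right) \left(28 + 25\right) = 5 \left(-5\right) \left(-10\right) 53 = 5 \cdot 50 \cdot 53 = 5 \cdot 2650 = 13250$)
$G - P{\left(j{\left(1 \right)} \right)} = 13250 - 405 \sqrt{1^{2}} = 13250 - 405 \sqrt{1} = 13250 - 405 \cdot 1 = 13250 - 405 = 12845$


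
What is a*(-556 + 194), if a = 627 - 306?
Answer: -116202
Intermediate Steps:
a = 321
a*(-556 + 194) = 321*(-556 + 194) = 321*(-362) = -116202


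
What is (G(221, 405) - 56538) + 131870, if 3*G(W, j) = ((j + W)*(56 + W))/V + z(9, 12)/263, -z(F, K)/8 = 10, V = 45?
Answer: 2720263786/35505 ≈ 76616.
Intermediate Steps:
z(F, K) = -80 (z(F, K) = -8*10 = -80)
G(W, j) = -80/789 + (56 + W)*(W + j)/135 (G(W, j) = (((j + W)*(56 + W))/45 - 80/263)/3 = (((W + j)*(56 + W))*(1/45) - 80*1/263)/3 = (((56 + W)*(W + j))*(1/45) - 80/263)/3 = ((56 + W)*(W + j)/45 - 80/263)/3 = (-80/263 + (56 + W)*(W + j)/45)/3 = -80/789 + (56 + W)*(W + j)/135)
(G(221, 405) - 56538) + 131870 = ((-80/789 + (1/135)*221**2 + (56/135)*221 + (56/135)*405 + (1/135)*221*405) - 56538) + 131870 = ((-80/789 + (1/135)*48841 + 12376/135 + 168 + 663) - 56538) + 131870 = ((-80/789 + 48841/135 + 12376/135 + 168 + 663) - 56538) + 131870 = (45601126/35505 - 56538) + 131870 = -1961780564/35505 + 131870 = 2720263786/35505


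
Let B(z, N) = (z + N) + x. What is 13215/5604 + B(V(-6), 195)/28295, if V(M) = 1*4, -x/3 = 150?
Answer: 124170607/52855060 ≈ 2.3493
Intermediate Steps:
x = -450 (x = -3*150 = -450)
V(M) = 4
B(z, N) = -450 + N + z (B(z, N) = (z + N) - 450 = (N + z) - 450 = -450 + N + z)
13215/5604 + B(V(-6), 195)/28295 = 13215/5604 + (-450 + 195 + 4)/28295 = 13215*(1/5604) - 251*1/28295 = 4405/1868 - 251/28295 = 124170607/52855060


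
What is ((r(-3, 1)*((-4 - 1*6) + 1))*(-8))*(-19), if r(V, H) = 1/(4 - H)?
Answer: -456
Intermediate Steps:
((r(-3, 1)*((-4 - 1*6) + 1))*(-8))*(-19) = (((-1/(-4 + 1))*((-4 - 1*6) + 1))*(-8))*(-19) = (((-1/(-3))*((-4 - 6) + 1))*(-8))*(-19) = (((-1*(-⅓))*(-10 + 1))*(-8))*(-19) = (((⅓)*(-9))*(-8))*(-19) = -3*(-8)*(-19) = 24*(-19) = -456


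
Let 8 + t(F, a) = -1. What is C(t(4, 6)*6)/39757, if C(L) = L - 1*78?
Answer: -132/39757 ≈ -0.0033202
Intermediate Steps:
t(F, a) = -9 (t(F, a) = -8 - 1 = -9)
C(L) = -78 + L (C(L) = L - 78 = -78 + L)
C(t(4, 6)*6)/39757 = (-78 - 9*6)/39757 = (-78 - 54)*(1/39757) = -132*1/39757 = -132/39757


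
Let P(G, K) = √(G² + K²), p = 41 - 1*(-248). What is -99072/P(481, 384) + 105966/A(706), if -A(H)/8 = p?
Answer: -52983/1156 - 99072*√378817/378817 ≈ -206.80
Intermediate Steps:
p = 289 (p = 41 + 248 = 289)
A(H) = -2312 (A(H) = -8*289 = -2312)
-99072/P(481, 384) + 105966/A(706) = -99072/√(481² + 384²) + 105966/(-2312) = -99072/√(231361 + 147456) + 105966*(-1/2312) = -99072*√378817/378817 - 52983/1156 = -52983/1156 - 99072*√378817/378817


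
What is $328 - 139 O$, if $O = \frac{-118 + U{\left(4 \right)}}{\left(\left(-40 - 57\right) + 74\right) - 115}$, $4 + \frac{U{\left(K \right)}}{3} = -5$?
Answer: $\frac{25109}{138} \approx 181.95$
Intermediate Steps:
$U{\left(K \right)} = -27$ ($U{\left(K \right)} = -12 + 3 \left(-5\right) = -12 - 15 = -27$)
$O = \frac{145}{138}$ ($O = \frac{-118 - 27}{\left(\left(-40 - 57\right) + 74\right) - 115} = - \frac{145}{\left(-97 + 74\right) - 115} = - \frac{145}{-23 - 115} = - \frac{145}{-138} = \left(-145\right) \left(- \frac{1}{138}\right) = \frac{145}{138} \approx 1.0507$)
$328 - 139 O = 328 - \frac{20155}{138} = \frac{25109}{138}$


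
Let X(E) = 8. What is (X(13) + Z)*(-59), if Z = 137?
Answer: -8555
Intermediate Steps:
(X(13) + Z)*(-59) = (8 + 137)*(-59) = 145*(-59) = -8555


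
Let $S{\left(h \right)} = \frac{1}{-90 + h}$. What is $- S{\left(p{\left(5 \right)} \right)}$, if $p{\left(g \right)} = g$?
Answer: $\frac{1}{85} \approx 0.011765$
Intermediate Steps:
$- S{\left(p{\left(5 \right)} \right)} = - \frac{1}{-90 + 5} = - \frac{1}{-85} = \left(-1\right) \left(- \frac{1}{85}\right) = \frac{1}{85}$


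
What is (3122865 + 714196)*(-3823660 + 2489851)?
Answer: -5117906495349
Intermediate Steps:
(3122865 + 714196)*(-3823660 + 2489851) = 3837061*(-1333809) = -5117906495349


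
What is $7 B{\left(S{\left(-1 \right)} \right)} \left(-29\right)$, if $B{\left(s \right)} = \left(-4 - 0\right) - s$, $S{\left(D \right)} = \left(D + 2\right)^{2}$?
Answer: $1015$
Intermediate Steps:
$S{\left(D \right)} = \left(2 + D\right)^{2}$
$B{\left(s \right)} = -4 - s$ ($B{\left(s \right)} = \left(-4 + 0\right) - s = -4 - s$)
$7 B{\left(S{\left(-1 \right)} \right)} \left(-29\right) = 7 \left(-4 - \left(2 - 1\right)^{2}\right) \left(-29\right) = 7 \left(-4 - 1^{2}\right) \left(-29\right) = 7 \left(-4 - 1\right) \left(-29\right) = 7 \left(-5\right) \left(-29\right) = \left(-35\right) \left(-29\right) = 1015$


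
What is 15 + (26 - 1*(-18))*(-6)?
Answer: -249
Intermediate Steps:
15 + (26 - 1*(-18))*(-6) = 15 + (26 + 18)*(-6) = 15 + 44*(-6) = 15 - 264 = -249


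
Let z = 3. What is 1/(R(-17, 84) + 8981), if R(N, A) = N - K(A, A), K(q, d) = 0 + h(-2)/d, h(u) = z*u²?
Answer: 7/62747 ≈ 0.00011156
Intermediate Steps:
h(u) = 3*u²
K(q, d) = 12/d (K(q, d) = 0 + (3*(-2)²)/d = 0 + (3*4)/d = 0 + 12/d = 12/d)
R(N, A) = N - 12/A
1/(R(-17, 84) + 8981) = 1/((-17 - 12/84) + 8981) = 1/((-17 - 12*1/84) + 8981) = 1/((-17 - ⅐) + 8981) = 1/(-120/7 + 8981) = 1/(62747/7) = 7/62747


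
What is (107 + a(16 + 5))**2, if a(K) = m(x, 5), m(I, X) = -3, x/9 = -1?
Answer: 10816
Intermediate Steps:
x = -9 (x = 9*(-1) = -9)
a(K) = -3
(107 + a(16 + 5))**2 = (107 - 3)**2 = 104**2 = 10816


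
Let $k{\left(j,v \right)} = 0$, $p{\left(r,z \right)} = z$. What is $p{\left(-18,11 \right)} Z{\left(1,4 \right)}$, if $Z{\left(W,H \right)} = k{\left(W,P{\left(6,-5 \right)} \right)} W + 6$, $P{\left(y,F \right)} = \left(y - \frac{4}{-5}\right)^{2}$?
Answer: $66$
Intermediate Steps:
$P{\left(y,F \right)} = \left(\frac{4}{5} + y\right)^{2}$ ($P{\left(y,F \right)} = \left(y - - \frac{4}{5}\right)^{2} = \left(y + \frac{4}{5}\right)^{2} = \left(\frac{4}{5} + y\right)^{2}$)
$Z{\left(W,H \right)} = 6$ ($Z{\left(W,H \right)} = 0 W + 6 = 0 + 6 = 6$)
$p{\left(-18,11 \right)} Z{\left(1,4 \right)} = 11 \cdot 6 = 66$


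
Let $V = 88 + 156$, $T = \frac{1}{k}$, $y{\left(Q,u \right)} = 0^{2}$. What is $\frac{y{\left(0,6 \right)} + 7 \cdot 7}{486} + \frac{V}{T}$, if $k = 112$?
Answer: $\frac{13281457}{486} \approx 27328.0$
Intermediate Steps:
$y{\left(Q,u \right)} = 0$
$T = \frac{1}{112} \approx 0.0089286$
$V = 244$
$\frac{y{\left(0,6 \right)} + 7 \cdot 7}{486} + \frac{V}{T} = \frac{0 + 7 \cdot 7}{486} + 244 \frac{1}{\frac{1}{112}} = \left(0 + 49\right) \frac{1}{486} + 244 \cdot 112 = 49 \cdot \frac{1}{486} + 27328 = \frac{49}{486} + 27328 = \frac{13281457}{486}$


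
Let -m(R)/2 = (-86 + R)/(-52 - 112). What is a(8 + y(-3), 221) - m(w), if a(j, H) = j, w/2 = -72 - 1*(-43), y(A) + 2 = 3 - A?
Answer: 564/41 ≈ 13.756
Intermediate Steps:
y(A) = 1 - A (y(A) = -2 + (3 - A) = 1 - A)
w = -58 (w = 2*(-72 - 1*(-43)) = 2*(-72 + 43) = 2*(-29) = -58)
m(R) = -43/41 + R/82 (m(R) = -2*(-86 + R)/(-52 - 112) = -2*(-86 + R)/(-164) = -2*(-86 + R)*(-1)/164 = -2*(43/82 - R/164) = -43/41 + R/82)
a(8 + y(-3), 221) - m(w) = (8 + (1 - 1*(-3))) - (-43/41 + (1/82)*(-58)) = (8 + (1 + 3)) - (-43/41 - 29/41) = (8 + 4) - 1*(-72/41) = 12 + 72/41 = 564/41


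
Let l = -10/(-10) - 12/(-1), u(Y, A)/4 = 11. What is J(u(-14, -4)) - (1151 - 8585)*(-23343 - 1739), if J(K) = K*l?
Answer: -186459016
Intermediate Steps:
u(Y, A) = 44 (u(Y, A) = 4*11 = 44)
l = 13 (l = -10*(-⅒) - 12*(-1) = 1 + 12 = 13)
J(K) = 13*K (J(K) = K*13 = 13*K)
J(u(-14, -4)) - (1151 - 8585)*(-23343 - 1739) = 13*44 - (1151 - 8585)*(-23343 - 1739) = 572 - (-7434)*(-25082) = 572 - 1*186459588 = 572 - 186459588 = -186459016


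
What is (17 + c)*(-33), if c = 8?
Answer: -825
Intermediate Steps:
(17 + c)*(-33) = (17 + 8)*(-33) = 25*(-33) = -825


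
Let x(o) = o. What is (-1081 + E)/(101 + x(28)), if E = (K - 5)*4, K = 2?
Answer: -1093/129 ≈ -8.4729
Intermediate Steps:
E = -12 (E = (2 - 5)*4 = -3*4 = -12)
(-1081 + E)/(101 + x(28)) = (-1081 - 12)/(101 + 28) = -1093/129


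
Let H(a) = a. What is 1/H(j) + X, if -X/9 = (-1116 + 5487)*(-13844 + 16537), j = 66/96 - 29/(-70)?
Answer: -65364934399/617 ≈ -1.0594e+8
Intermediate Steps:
j = 617/560 (j = 66*(1/96) - 29*(-1/70) = 11/16 + 29/70 = 617/560 ≈ 1.1018)
X = -105939927 (X = -9*(-1116 + 5487)*(-13844 + 16537) = -39339*2693 = -9*11771103 = -105939927)
1/H(j) + X = 1/(617/560) - 105939927 = 560/617 - 105939927 = -65364934399/617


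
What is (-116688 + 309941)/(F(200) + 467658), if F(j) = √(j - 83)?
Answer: 10041812386/24300444983 - 193253*√13/72901334949 ≈ 0.41323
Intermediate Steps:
F(j) = √(-83 + j)
(-116688 + 309941)/(F(200) + 467658) = (-116688 + 309941)/(√(-83 + 200) + 467658) = 193253/(√117 + 467658) = 193253/(3*√13 + 467658) = 193253/(467658 + 3*√13)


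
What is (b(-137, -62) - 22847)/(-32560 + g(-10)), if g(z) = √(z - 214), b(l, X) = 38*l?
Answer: 19029285/22086538 + 9351*I*√14/88346152 ≈ 0.86158 + 0.00039604*I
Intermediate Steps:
g(z) = √(-214 + z)
(b(-137, -62) - 22847)/(-32560 + g(-10)) = (38*(-137) - 22847)/(-32560 + √(-214 - 10)) = (-5206 - 22847)/(-32560 + √(-224)) = -28053/(-32560 + 4*I*√14)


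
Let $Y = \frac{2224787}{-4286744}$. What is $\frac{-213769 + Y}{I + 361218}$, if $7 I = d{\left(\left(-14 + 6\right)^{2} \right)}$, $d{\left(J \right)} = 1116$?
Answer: $- \frac{916375202923}{1549132523664} \approx -0.59154$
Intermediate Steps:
$I = \frac{1116}{7}$ ($I = \frac{1}{7} \cdot 1116 = \frac{1116}{7} \approx 159.43$)
$Y = - \frac{2224787}{4286744}$ ($Y = 2224787 \left(- \frac{1}{4286744}\right) = - \frac{2224787}{4286744} \approx -0.51899$)
$\frac{-213769 + Y}{I + 361218} = \frac{-213769 - \frac{2224787}{4286744}}{\frac{1116}{7} + 361218} = - \frac{916375202923}{4286744 \cdot \frac{2529642}{7}} = \left(- \frac{916375202923}{4286744}\right) \frac{7}{2529642} = - \frac{916375202923}{1549132523664}$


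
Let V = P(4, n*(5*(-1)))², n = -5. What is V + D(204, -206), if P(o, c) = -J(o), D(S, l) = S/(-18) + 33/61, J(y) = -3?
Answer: -328/183 ≈ -1.7923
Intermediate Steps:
D(S, l) = 33/61 - S/18 (D(S, l) = S*(-1/18) + 33*(1/61) = -S/18 + 33/61 = 33/61 - S/18)
P(o, c) = 3 (P(o, c) = -1*(-3) = 3)
V = 9 (V = 3² = 9)
V + D(204, -206) = 9 + (33/61 - 1/18*204) = 9 + (33/61 - 34/3) = 9 - 1975/183 = -328/183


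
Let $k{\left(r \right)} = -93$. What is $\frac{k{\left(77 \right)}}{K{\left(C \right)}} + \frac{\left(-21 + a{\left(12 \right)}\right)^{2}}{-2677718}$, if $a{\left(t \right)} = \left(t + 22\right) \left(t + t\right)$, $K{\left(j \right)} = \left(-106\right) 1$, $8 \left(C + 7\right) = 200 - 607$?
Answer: $\frac{45508281}{70959527} \approx 0.64133$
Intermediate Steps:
$C = - \frac{463}{8}$ ($C = -7 + \frac{200 - 607}{8} = -7 + \frac{1}{8} \left(-407\right) = -7 - \frac{407}{8} = - \frac{463}{8} \approx -57.875$)
$K{\left(j \right)} = -106$
$a{\left(t \right)} = 2 t \left(22 + t\right)$ ($a{\left(t \right)} = \left(22 + t\right) 2 t = 2 t \left(22 + t\right)$)
$\frac{k{\left(77 \right)}}{K{\left(C \right)}} + \frac{\left(-21 + a{\left(12 \right)}\right)^{2}}{-2677718} = - \frac{93}{-106} + \frac{\left(-21 + 2 \cdot 12 \left(22 + 12\right)\right)^{2}}{-2677718} = \left(-93\right) \left(- \frac{1}{106}\right) + \left(-21 + 2 \cdot 12 \cdot 34\right)^{2} \left(- \frac{1}{2677718}\right) = \frac{93}{106} + \left(-21 + 816\right)^{2} \left(- \frac{1}{2677718}\right) = \frac{93}{106} + 795^{2} \left(- \frac{1}{2677718}\right) = \frac{93}{106} + 632025 \left(- \frac{1}{2677718}\right) = \frac{93}{106} - \frac{632025}{2677718} = \frac{45508281}{70959527}$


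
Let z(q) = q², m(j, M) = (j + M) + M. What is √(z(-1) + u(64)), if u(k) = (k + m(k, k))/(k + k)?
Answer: √3 ≈ 1.7320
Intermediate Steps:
m(j, M) = j + 2*M (m(j, M) = (M + j) + M = j + 2*M)
u(k) = 2 (u(k) = (k + (k + 2*k))/(k + k) = (k + 3*k)/((2*k)) = (4*k)*(1/(2*k)) = 2)
√(z(-1) + u(64)) = √((-1)² + 2) = √(1 + 2) = √3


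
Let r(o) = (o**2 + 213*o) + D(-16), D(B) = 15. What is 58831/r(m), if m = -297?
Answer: 58831/24963 ≈ 2.3567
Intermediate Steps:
r(o) = 15 + o**2 + 213*o (r(o) = (o**2 + 213*o) + 15 = 15 + o**2 + 213*o)
58831/r(m) = 58831/(15 + (-297)**2 + 213*(-297)) = 58831/(15 + 88209 - 63261) = 58831/24963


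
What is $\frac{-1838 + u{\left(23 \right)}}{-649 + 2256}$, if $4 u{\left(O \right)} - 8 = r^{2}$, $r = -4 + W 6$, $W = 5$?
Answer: $- \frac{1667}{1607} \approx -1.0373$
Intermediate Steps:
$r = 26$ ($r = -4 + 5 \cdot 6 = -4 + 30 = 26$)
$u{\left(O \right)} = 171$ ($u{\left(O \right)} = 2 + \frac{26^{2}}{4} = 2 + \frac{1}{4} \cdot 676 = 2 + 169 = 171$)
$\frac{-1838 + u{\left(23 \right)}}{-649 + 2256} = \frac{-1838 + 171}{-649 + 2256} = - \frac{1667}{1607}$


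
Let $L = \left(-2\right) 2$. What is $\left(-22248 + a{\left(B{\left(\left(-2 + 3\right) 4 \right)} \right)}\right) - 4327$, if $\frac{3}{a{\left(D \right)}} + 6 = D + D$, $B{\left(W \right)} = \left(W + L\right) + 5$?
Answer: $- \frac{106297}{4} \approx -26574.0$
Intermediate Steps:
$L = -4$
$B{\left(W \right)} = 1 + W$ ($B{\left(W \right)} = \left(W - 4\right) + 5 = \left(-4 + W\right) + 5 = 1 + W$)
$a{\left(D \right)} = \frac{3}{-6 + 2 D}$ ($a{\left(D \right)} = \frac{3}{-6 + \left(D + D\right)} = \frac{3}{-6 + 2 D}$)
$\left(-22248 + a{\left(B{\left(\left(-2 + 3\right) 4 \right)} \right)}\right) - 4327 = \left(-22248 + \frac{3}{2 \left(-3 + \left(1 + \left(-2 + 3\right) 4\right)\right)}\right) - 4327 = \left(-22248 + \frac{3}{2 \left(-3 + \left(1 + 1 \cdot 4\right)\right)}\right) - 4327 = \left(-22248 + \frac{3}{2 \left(-3 + \left(1 + 4\right)\right)}\right) - 4327 = \left(-22248 + \frac{3}{2 \left(-3 + 5\right)}\right) - 4327 = \left(-22248 + \frac{3}{2 \cdot 2}\right) - 4327 = \left(-22248 + \frac{3}{2} \cdot \frac{1}{2}\right) - 4327 = \left(-22248 + \frac{3}{4}\right) - 4327 = - \frac{88989}{4} - 4327 = - \frac{106297}{4}$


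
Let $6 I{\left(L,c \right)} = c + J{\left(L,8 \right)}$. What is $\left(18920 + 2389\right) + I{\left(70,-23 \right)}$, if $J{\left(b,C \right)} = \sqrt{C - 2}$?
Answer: $\frac{127831}{6} + \frac{\sqrt{6}}{6} \approx 21306.0$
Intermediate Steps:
$J{\left(b,C \right)} = \sqrt{-2 + C}$
$I{\left(L,c \right)} = \frac{c}{6} + \frac{\sqrt{6}}{6}$ ($I{\left(L,c \right)} = \frac{c + \sqrt{-2 + 8}}{6} = \frac{c + \sqrt{6}}{6} = \frac{c}{6} + \frac{\sqrt{6}}{6}$)
$\left(18920 + 2389\right) + I{\left(70,-23 \right)} = \left(18920 + 2389\right) + \left(\frac{1}{6} \left(-23\right) + \frac{\sqrt{6}}{6}\right) = 21309 - \left(\frac{23}{6} - \frac{\sqrt{6}}{6}\right) = \frac{127831}{6} + \frac{\sqrt{6}}{6}$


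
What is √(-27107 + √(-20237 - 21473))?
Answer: √(-27107 + I*√41710) ≈ 0.6202 + 164.64*I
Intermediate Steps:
√(-27107 + √(-20237 - 21473)) = √(-27107 + √(-41710)) = √(-27107 + I*√41710)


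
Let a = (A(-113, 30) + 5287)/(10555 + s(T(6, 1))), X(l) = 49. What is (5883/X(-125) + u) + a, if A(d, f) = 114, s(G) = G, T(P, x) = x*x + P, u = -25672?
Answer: -13223834641/517538 ≈ -25551.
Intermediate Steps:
T(P, x) = P + x² (T(P, x) = x² + P = P + x²)
a = 5401/10562 (a = (114 + 5287)/(10555 + (6 + 1²)) = 5401/(10555 + (6 + 1)) = 5401/(10555 + 7) = 5401/10562 ≈ 0.51136)
(5883/X(-125) + u) + a = (5883/49 - 25672) + 5401/10562 = -1252045/49 + 5401/10562 = -13223834641/517538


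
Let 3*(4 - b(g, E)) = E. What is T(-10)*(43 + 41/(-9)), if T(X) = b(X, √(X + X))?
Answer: 1384/9 - 692*I*√5/27 ≈ 153.78 - 57.31*I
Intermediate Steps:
b(g, E) = 4 - E/3
T(X) = 4 - √2*√X/3 (T(X) = 4 - √(X + X)/3 = 4 - √2*√X/3)
T(-10)*(43 + 41/(-9)) = (4 - √2*√(-10)/3)*(43 + 41/(-9)) = (4 - √2*I*√10/3)*(43 + 41*(-⅑)) = (4 - 2*I*√5/3)*(43 - 41/9) = (4 - 2*I*√5/3)*(346/9) = 1384/9 - 692*I*√5/27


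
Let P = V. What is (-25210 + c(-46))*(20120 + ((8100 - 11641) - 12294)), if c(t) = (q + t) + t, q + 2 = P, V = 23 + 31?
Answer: -108196250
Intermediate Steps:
V = 54
P = 54
q = 52 (q = -2 + 54 = 52)
c(t) = 52 + 2*t (c(t) = (52 + t) + t = 52 + 2*t)
(-25210 + c(-46))*(20120 + ((8100 - 11641) - 12294)) = (-25210 + (52 + 2*(-46)))*(20120 + ((8100 - 11641) - 12294)) = (-25210 + (52 - 92))*(20120 + (-3541 - 12294)) = (-25210 - 40)*(20120 - 15835) = -25250*4285 = -108196250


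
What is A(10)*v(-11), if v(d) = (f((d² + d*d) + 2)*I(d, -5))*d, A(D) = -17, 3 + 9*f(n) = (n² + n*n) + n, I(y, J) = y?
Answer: -27269649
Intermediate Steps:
f(n) = -⅓ + n/9 + 2*n²/9 (f(n) = -⅓ + ((n² + n*n) + n)/9 = -⅓ + ((n² + n²) + n)/9 = -⅓ + (2*n² + n)/9 = -⅓ + (n + 2*n²)/9 = -⅓ + (n/9 + 2*n²/9) = -⅓ + n/9 + 2*n²/9)
v(d) = d²*(-⅑ + 2*d²/9 + 2*(2 + 2*d²)²/9) (v(d) = ((-⅓ + ((d² + d*d) + 2)/9 + 2*((d² + d*d) + 2)²/9)*d)*d = ((-⅓ + ((d² + d²) + 2)/9 + 2*((d² + d²) + 2)²/9)*d)*d = ((-⅓ + (2*d² + 2)/9 + 2*(2*d² + 2)²/9)*d)*d = ((-⅓ + (2 + 2*d²)/9 + 2*(2 + 2*d²)²/9)*d)*d = ((-⅓ + (2/9 + 2*d²/9) + 2*(2 + 2*d²)²/9)*d)*d = ((-⅑ + 2*d²/9 + 2*(2 + 2*d²)²/9)*d)*d = (d*(-⅑ + 2*d²/9 + 2*(2 + 2*d²)²/9))*d = d²*(-⅑ + 2*d²/9 + 2*(2 + 2*d²)²/9))
A(10)*v(-11) = -17*(-11)²*(7 + 8*(-11)⁴ + 18*(-11)²)/9 = -17*121*(7 + 8*14641 + 18*121)/9 = -17*121*(7 + 117128 + 2178)/9 = -17*121*119313/9 = -17*1604097 = -27269649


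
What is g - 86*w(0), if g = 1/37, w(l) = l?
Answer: 1/37 ≈ 0.027027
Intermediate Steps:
g = 1/37 ≈ 0.027027
g - 86*w(0) = 1/37 - 86*0 = 1/37 + 0 = 1/37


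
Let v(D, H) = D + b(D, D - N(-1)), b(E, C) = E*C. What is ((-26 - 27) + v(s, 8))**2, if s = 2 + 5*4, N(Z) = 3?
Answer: 149769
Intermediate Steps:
b(E, C) = C*E
s = 22 (s = 2 + 20 = 22)
v(D, H) = D + D*(-3 + D) (v(D, H) = D + (D - 1*3)*D = D + (D - 3)*D = D + (-3 + D)*D = D + D*(-3 + D))
((-26 - 27) + v(s, 8))**2 = ((-26 - 27) + 22*(-2 + 22))**2 = (-53 + 22*20)**2 = (-53 + 440)**2 = 387**2 = 149769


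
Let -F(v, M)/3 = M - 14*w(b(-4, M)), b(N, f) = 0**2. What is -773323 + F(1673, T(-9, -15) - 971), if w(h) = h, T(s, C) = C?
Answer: -770365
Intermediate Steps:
b(N, f) = 0
F(v, M) = -3*M (F(v, M) = -3*(M - 14*0) = -3*(M + 0) = -3*M)
-773323 + F(1673, T(-9, -15) - 971) = -773323 - 3*(-15 - 971) = -773323 - 3*(-986) = -773323 + 2958 = -770365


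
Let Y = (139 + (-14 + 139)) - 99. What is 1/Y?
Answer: 1/165 ≈ 0.0060606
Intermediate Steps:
Y = 165 (Y = (139 + 125) - 99 = 264 - 99 = 165)
1/Y = 1/165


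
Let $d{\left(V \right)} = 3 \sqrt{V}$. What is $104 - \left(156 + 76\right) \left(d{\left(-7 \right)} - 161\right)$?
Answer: $37456 - 696 i \sqrt{7} \approx 37456.0 - 1841.4 i$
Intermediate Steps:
$104 - \left(156 + 76\right) \left(d{\left(-7 \right)} - 161\right) = 104 - \left(156 + 76\right) \left(3 \sqrt{-7} - 161\right) = 104 - 232 \left(3 i \sqrt{7} - 161\right) = 104 - 232 \left(-161 + 3 i \sqrt{7}\right) = 104 - \left(-37352 + 696 i \sqrt{7}\right) = 104 + \left(37352 - 696 i \sqrt{7}\right) = 37456 - 696 i \sqrt{7}$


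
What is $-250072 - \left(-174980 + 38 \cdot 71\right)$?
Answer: $-77790$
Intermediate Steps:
$-250072 - \left(-174980 + 38 \cdot 71\right) = -250072 - \left(-174980 + 2698\right) = -250072 - -172282 = -250072 + 172282 = -77790$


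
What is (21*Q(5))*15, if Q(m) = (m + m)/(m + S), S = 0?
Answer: 630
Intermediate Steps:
Q(m) = 2 (Q(m) = (m + m)/(m + 0) = (2*m)/m = 2)
(21*Q(5))*15 = (21*2)*15 = 42*15 = 630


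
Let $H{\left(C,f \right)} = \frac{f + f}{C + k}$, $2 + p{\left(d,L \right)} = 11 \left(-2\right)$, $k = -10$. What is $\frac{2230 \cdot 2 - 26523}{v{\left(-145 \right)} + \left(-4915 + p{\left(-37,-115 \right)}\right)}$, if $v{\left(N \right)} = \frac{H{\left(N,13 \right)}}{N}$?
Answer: $\frac{495865925}{111003999} \approx 4.4671$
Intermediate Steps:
$p{\left(d,L \right)} = -24$ ($p{\left(d,L \right)} = -2 + 11 \left(-2\right) = -2 - 22 = -24$)
$H{\left(C,f \right)} = \frac{2 f}{-10 + C}$ ($H{\left(C,f \right)} = \frac{f + f}{C - 10} = \frac{2 f}{-10 + C}$)
$v{\left(N \right)} = \frac{26}{N \left(-10 + N\right)}$ ($v{\left(N \right)} = \frac{2 \cdot 13 \frac{1}{-10 + N}}{N} = \frac{26 \frac{1}{-10 + N}}{N} = \frac{26}{N \left(-10 + N\right)}$)
$\frac{2230 \cdot 2 - 26523}{v{\left(-145 \right)} + \left(-4915 + p{\left(-37,-115 \right)}\right)} = \frac{2230 \cdot 2 - 26523}{\frac{26}{\left(-145\right) \left(-10 - 145\right)} - 4939} = \frac{4460 - 26523}{26 \left(- \frac{1}{145}\right) \frac{1}{-155} - 4939} = - \frac{22063}{26 \left(- \frac{1}{145}\right) \left(- \frac{1}{155}\right) - 4939} = - \frac{22063}{\frac{26}{22475} - 4939} = - \frac{22063}{- \frac{111003999}{22475}} = \left(-22063\right) \left(- \frac{22475}{111003999}\right) = \frac{495865925}{111003999}$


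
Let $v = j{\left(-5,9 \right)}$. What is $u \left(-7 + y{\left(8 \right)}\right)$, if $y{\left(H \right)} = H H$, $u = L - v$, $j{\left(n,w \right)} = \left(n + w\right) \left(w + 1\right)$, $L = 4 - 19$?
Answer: $-3135$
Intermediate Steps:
$L = -15$
$j{\left(n,w \right)} = \left(1 + w\right) \left(n + w\right)$ ($j{\left(n,w \right)} = \left(n + w\right) \left(1 + w\right) = \left(1 + w\right) \left(n + w\right)$)
$v = 40$ ($v = -5 + 9 + 9^{2} - 45 = -5 + 9 + 81 - 45 = 40$)
$u = -55$ ($u = -15 - 40 = -55$)
$y{\left(H \right)} = H^{2}$
$u \left(-7 + y{\left(8 \right)}\right) = - 55 \left(-7 + 8^{2}\right) = - 55 \left(-7 + 64\right) = \left(-55\right) 57 = -3135$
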